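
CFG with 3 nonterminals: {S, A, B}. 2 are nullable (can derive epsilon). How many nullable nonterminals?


Nonterminals: {S, A, B}
A nonterminal is nullable if it can derive epsilon
Counting nullable nonterminals: 2
Total nullable = 2

2


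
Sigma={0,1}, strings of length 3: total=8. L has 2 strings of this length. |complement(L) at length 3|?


Alphabet: {0,1}
String length: 3
Total strings of length 3 = 2^3 = 8
Strings in L = 2
Complement = total - |L|
= 8 - 2
= 6

6


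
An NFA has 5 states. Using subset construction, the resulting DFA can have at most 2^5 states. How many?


NFA has 5 states
Subset construction: each DFA state = subset of NFA states
Maximum subsets = 2^5
2^5 = 32

32


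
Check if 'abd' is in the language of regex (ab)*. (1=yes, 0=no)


Pattern: (ab)*
String: 'abd'
Pattern requires: zero or more repetitions of 'ab'
Length 3 is odd -> cannot be (ab)* -> no match
Result: 0

0


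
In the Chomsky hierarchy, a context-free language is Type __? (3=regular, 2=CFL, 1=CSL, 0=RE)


Chomsky hierarchy levels:
  Type 3: Regular (DFA/NFA/regex)
  Type 2: Context-free (PDA)
  Type 1: Context-sensitive
  Type 0: Recursively enumerable (TM)
'context-free' corresponds to Type 2

2


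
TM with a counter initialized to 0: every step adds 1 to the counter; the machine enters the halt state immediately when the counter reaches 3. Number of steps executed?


Counter starts at 0. Counting sequence:
  Step 1: counter = 1
  Step 2: counter = 2
  Step 3: counter = 3
Counter reached 3 -> halt
Total steps = 3

3


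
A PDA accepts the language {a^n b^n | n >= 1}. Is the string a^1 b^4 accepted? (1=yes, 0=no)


Language requires equal numbers of a's and b's
PDA pushes for each 'a', pops for each 'b'
Number of a's = 1
Number of b's = 4
1 != 4 -> Reject

0


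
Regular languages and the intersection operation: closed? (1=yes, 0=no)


Regular languages are closed under all standard operations:
- Union: Yes (product construction)
- Intersection: Yes (product construction)
- Complement: Yes (swap accept/reject)
- Concatenation: Yes (NFA construction)
Operation: intersection -> Closed

1


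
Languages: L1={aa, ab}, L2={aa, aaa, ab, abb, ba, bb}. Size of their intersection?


L1 = {aa, ab}
L2 = {aa, aaa, ab, abb, ba, bb}
Checking each string in L1 against L2:
  'aa': in L2? Yes
  'ab': in L2? Yes
Intersection = {aa, ab}
|L1 ∩ L2| = 2

2


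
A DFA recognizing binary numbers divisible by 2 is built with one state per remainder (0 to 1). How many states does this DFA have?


Divisibility by 2 is tracked via the remainder mod 2: 0, 1, ..., 1
The construction assigns one state to each remainder
Number of remainders = 2

2


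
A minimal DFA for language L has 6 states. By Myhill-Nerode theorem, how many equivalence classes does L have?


Myhill-Nerode theorem:
Number of equivalence classes = number of states in minimal DFA
Minimal DFA states = 6
Therefore equivalence classes = 6

6


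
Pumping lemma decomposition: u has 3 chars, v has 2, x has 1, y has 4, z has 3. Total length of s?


|s| = |u| + |v| + |x| + |y| + |z|
= 3 + 2 + 1 + 4 + 3
= 5 + 1 + 7
= 6 + 7
= 13

13


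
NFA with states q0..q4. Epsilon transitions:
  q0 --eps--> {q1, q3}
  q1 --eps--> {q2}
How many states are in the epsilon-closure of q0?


Starting from q0
Initialize closure = {q0}
Follow epsilon from q0 -> add q1
Follow epsilon from q0 -> add q3
Follow epsilon from q1 -> add q2
Final closure: {q0, q1, q2, q3}
Size = 4

4


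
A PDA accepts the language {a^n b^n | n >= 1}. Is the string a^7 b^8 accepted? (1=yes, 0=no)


Language requires equal numbers of a's and b's
PDA pushes for each 'a', pops for each 'b'
Number of a's = 7
Number of b's = 8
7 != 8 -> Reject

0


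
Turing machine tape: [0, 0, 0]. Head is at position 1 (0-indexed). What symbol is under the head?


Tape: [0, 0, 0]
Positions: 0 1 2
Values:    0 0 0
Head at position 1
tape[1] = 0

0


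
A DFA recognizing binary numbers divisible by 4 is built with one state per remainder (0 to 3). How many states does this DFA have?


Divisibility by 4 is tracked via the remainder mod 4: 0, 1, ..., 3
The construction assigns one state to each remainder
Number of remainders = 4

4


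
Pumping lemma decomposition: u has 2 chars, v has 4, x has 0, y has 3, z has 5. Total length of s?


|s| = |u| + |v| + |x| + |y| + |z|
= 2 + 4 + 0 + 3 + 5
= 6 + 0 + 8
= 6 + 8
= 14

14


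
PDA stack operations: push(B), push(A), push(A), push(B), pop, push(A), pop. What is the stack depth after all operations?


Tracing stack operations:
  push(B) -> stack = [B], depth=1
  push(A) -> stack = [B,A], depth=2
  push(A) -> stack = [B,A,A], depth=3
  push(B) -> stack = [B,A,A,B], depth=4
  pop -> removed B, stack = [B,A,A], depth=3
  push(A) -> stack = [B,A,A,A], depth=4
  pop -> removed A, stack = [B,A,A], depth=3
Final depth = 3

3


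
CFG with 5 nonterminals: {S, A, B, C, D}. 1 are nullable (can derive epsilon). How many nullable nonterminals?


Nonterminals: {S, A, B, C, D}
A nonterminal is nullable if it can derive epsilon
Counting nullable nonterminals: 1
Total nullable = 1

1


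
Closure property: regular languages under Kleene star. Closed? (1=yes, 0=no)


Regular languages are closed under:
- Union (DFA product construction)
- Intersection (DFA product construction)
- Complement (swap accept/reject states)
- Concatenation (NFA construction)
- Kleene star (NFA construction)
Kleene star is in this list
Therefore: closed

1


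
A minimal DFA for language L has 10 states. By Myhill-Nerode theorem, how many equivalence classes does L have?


Myhill-Nerode theorem:
Number of equivalence classes = number of states in minimal DFA
Minimal DFA states = 10
Therefore equivalence classes = 10

10


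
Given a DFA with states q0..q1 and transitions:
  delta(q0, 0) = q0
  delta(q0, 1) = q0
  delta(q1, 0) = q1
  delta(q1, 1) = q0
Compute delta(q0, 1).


Looking up transition function:
delta(q0, 1) in the table
Row: q0, Column: 1
Result: q0

q0


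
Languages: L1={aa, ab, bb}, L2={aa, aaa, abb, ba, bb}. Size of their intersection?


L1 = {aa, ab, bb}
L2 = {aa, aaa, abb, ba, bb}
Checking each string in L1 against L2:
  'aa': in L2? Yes
  'ab': in L2? No
  'bb': in L2? Yes
Intersection = {aa, bb}
|L1 ∩ L2| = 2

2


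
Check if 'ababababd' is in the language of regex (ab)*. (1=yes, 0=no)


Pattern: (ab)*
String: 'ababababd'
Pattern requires: zero or more repetitions of 'ab'
Length 9 is odd -> cannot be (ab)* -> no match
Result: 0

0


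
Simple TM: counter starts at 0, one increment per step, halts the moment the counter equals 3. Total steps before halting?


Counter starts at 0. Counting sequence:
  Step 1: counter = 1
  Step 2: counter = 2
  Step 3: counter = 3
Counter reached 3 -> halt
Total steps = 3

3


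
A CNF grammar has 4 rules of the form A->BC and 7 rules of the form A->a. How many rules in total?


CNF allows two rule forms:
  A -> BC (binary): 4 rules
  A -> a (terminal): 7 rules
Total = 4 + 7 = 11

11


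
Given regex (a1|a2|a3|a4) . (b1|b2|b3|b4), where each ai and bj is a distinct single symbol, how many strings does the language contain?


First group: 4 alternatives
Second group: 4 alternatives
Concatenation: each choice from group 1 pairs with each from group 2
Total = 4 x 4 = 16

16


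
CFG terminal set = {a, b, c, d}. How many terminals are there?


Terminal symbols: a, b, c, d
Counting each: a (#1), b (#2), c (#3), d (#4)
Total = 4

4


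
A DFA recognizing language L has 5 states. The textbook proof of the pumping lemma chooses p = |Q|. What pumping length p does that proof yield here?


Pumping lemma for regular languages (standard proof):
Take p = |Q|, the number of DFA states.
Any string of length >= |Q| passes through |Q|+1 states while reading its first |Q| symbols,
so by pigeonhole some state repeats, giving the loop that can be pumped.
Here |Q| = 5
Therefore the proof uses p = 5

5


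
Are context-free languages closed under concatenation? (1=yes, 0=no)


CFL closure properties:
  Closed under: union, concatenation, Kleene star
  NOT closed under: intersection, complement
Operation 'concatenation' is in closed list -> Yes (closed)

1


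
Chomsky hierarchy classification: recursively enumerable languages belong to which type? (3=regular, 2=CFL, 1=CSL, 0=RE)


Chomsky hierarchy levels:
  Type 3: Regular (DFA/NFA/regex)
  Type 2: Context-free (PDA)
  Type 1: Context-sensitive
  Type 0: Recursively enumerable (TM)
'recursively enumerable' corresponds to Type 0

0


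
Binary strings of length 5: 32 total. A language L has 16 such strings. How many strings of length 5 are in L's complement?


Alphabet: {0,1}
String length: 5
Total strings of length 5 = 2^5 = 32
Strings in L = 16
Complement = total - |L|
= 32 - 16
= 16

16


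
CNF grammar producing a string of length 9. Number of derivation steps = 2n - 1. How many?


Chomsky Normal Form derivation:
String length n = 9
Each step either:
  - Splits a nonterminal into two (n-1 such steps)
  - Converts a nonterminal to terminal (n such steps)
Total = (n-1) + n = 2n - 1
= 2(9) - 1
= 18 - 1
= 17

17


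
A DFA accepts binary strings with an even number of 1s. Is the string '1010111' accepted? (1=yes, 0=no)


DFA has 2 states: q_even (start, accept=yes) and q_odd
Processing string '1010111' character by character:
  Position 0: read '1', 1-count=1 -> q_odd
  Position 1: read '0', 1-count=1 -> q_odd (no change)
  Position 2: read '1', 1-count=2 -> q_even
  Position 3: read '0', 1-count=2 -> q_even (no change)
  Position 4: read '1', 1-count=3 -> q_odd
  Position 5: read '1', 1-count=4 -> q_even
  Position 6: read '1', 1-count=5 -> q_odd
Final state: q_odd, total 1s = 5 (odd); the DFA requires an even count -> reject

0


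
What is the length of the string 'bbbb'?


String: 'bbbb'
Counting characters:
  'b' appears 4 time(s)
Total length = 0 + 4 = 4

4


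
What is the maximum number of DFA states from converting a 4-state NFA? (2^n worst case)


NFA has 4 states
Subset construction: each DFA state = subset of NFA states
Maximum subsets = 2^4
2^4 = 16

16


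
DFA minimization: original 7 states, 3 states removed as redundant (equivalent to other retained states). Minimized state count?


Original DFA: 7 states
Redundant states removed: 3
Minimized states = original - removed
= 7 - 3
= 4

4


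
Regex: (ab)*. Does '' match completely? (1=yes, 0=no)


Pattern: (ab)*
String: ''
Pattern requires: zero or more repetitions of 'ab'
Pairs: []
All pairs are 'ab'? Yes
Result: 1

1


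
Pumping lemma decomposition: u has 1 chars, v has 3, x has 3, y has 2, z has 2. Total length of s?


|s| = |u| + |v| + |x| + |y| + |z|
= 1 + 3 + 3 + 2 + 2
= 4 + 3 + 4
= 7 + 4
= 11

11


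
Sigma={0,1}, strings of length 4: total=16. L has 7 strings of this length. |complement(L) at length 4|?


Alphabet: {0,1}
String length: 4
Total strings of length 4 = 2^4 = 16
Strings in L = 7
Complement = total - |L|
= 16 - 7
= 9

9


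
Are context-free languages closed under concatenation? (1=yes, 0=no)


CFL closure properties:
  Closed under: union, concatenation, Kleene star
  NOT closed under: intersection, complement
Operation 'concatenation' is in closed list -> Yes (closed)

1


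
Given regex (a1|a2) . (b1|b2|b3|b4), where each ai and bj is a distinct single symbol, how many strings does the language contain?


First group: 2 alternatives
Second group: 4 alternatives
Concatenation: each choice from group 1 pairs with each from group 2
Total = 2 x 4 = 8

8


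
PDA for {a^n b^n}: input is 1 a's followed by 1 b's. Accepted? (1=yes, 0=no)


Language requires equal numbers of a's and b's
PDA pushes for each 'a', pops for each 'b'
Number of a's = 1
Number of b's = 1
1 == 1 -> Accept

1


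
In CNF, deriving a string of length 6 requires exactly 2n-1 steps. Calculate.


Chomsky Normal Form derivation:
String length n = 6
Each step either:
  - Splits a nonterminal into two (n-1 such steps)
  - Converts a nonterminal to terminal (n such steps)
Total = (n-1) + n = 2n - 1
= 2(6) - 1
= 12 - 1
= 11

11


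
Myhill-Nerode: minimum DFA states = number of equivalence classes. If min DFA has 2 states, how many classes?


Myhill-Nerode theorem:
Number of equivalence classes = number of states in minimal DFA
Minimal DFA states = 2
Therefore equivalence classes = 2

2


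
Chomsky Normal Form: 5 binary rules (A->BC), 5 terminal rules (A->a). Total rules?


CNF allows two rule forms:
  A -> BC (binary): 5 rules
  A -> a (terminal): 5 rules
Total = 5 + 5 = 10

10


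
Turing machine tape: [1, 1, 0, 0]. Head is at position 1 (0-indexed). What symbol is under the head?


Tape: [1, 1, 0, 0]
Positions: 0 1 2 3
Values:    1 1 0 0
Head at position 1
tape[1] = 1

1


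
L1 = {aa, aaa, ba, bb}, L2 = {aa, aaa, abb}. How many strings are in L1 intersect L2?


L1 = {aa, aaa, ba, bb}
L2 = {aa, aaa, abb}
Checking each string in L1 against L2:
  'aa': in L2? Yes
  'aaa': in L2? Yes
  'ba': in L2? No
  'bb': in L2? No
Intersection = {aa, aaa}
|L1 ∩ L2| = 2

2


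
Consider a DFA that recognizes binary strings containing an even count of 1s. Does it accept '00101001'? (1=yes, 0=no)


DFA has 2 states: q_even (start, accept=yes) and q_odd
Processing string '00101001' character by character:
  Position 0: read '0', 1-count=0 -> q_even (no change)
  Position 1: read '0', 1-count=0 -> q_even (no change)
  Position 2: read '1', 1-count=1 -> q_odd
  Position 3: read '0', 1-count=1 -> q_odd (no change)
  Position 4: read '1', 1-count=2 -> q_even
  Position 5: read '0', 1-count=2 -> q_even (no change)
  Position 6: read '0', 1-count=2 -> q_even (no change)
  Position 7: read '1', 1-count=3 -> q_odd
Final state: q_odd, total 1s = 3 (odd); the DFA requires an even count -> reject

0


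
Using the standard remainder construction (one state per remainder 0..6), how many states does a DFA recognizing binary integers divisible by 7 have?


Divisibility by 7 is tracked via the remainder mod 7: 0, 1, ..., 6
The construction assigns one state to each remainder
Number of remainders = 7

7


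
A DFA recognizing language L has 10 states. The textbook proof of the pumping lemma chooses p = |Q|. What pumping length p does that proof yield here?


Pumping lemma for regular languages (standard proof):
Take p = |Q|, the number of DFA states.
Any string of length >= |Q| passes through |Q|+1 states while reading its first |Q| symbols,
so by pigeonhole some state repeats, giving the loop that can be pumped.
Here |Q| = 10
Therefore the proof uses p = 10

10


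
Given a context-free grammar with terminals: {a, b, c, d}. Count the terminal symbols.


Terminal symbols: a, b, c, d
Counting each: a (#1), b (#2), c (#3), d (#4)
Total = 4

4


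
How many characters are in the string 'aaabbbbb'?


String: 'aaabbbbb'
Counting characters:
  'a' appears 3 time(s)
  'b' appears 5 time(s)
Total length = 3 + 5 = 8

8


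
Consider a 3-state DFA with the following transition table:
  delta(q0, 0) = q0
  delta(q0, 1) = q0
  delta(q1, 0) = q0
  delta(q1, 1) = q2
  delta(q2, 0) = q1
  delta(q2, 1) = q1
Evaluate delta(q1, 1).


Looking up transition function:
delta(q1, 1) in the table
Row: q1, Column: 1
Result: q2

q2


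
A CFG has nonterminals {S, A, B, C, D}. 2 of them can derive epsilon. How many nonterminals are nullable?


Nonterminals: {S, A, B, C, D}
A nonterminal is nullable if it can derive epsilon
Counting nullable nonterminals: 2
Total nullable = 2

2


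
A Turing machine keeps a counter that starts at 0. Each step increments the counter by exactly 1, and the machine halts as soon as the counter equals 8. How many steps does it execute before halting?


Counter starts at 0. Counting sequence:
  Step 1: counter = 1
  Step 2: counter = 2
  Step 3: counter = 3
  Step 4: counter = 4
  Step 5: counter = 5
  Step 6: counter = 6
  Step 7: counter = 7
  Step 8: counter = 8
Counter reached 8 -> halt
Total steps = 8

8


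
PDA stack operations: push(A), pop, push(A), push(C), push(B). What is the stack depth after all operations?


Tracing stack operations:
  push(A) -> stack = [A], depth=1
  pop -> removed A, stack = [], depth=0
  push(A) -> stack = [A], depth=1
  push(C) -> stack = [A,C], depth=2
  push(B) -> stack = [A,C,B], depth=3
Final depth = 3

3


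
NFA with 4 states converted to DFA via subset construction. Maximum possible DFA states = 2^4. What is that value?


NFA has 4 states
Subset construction: each DFA state = subset of NFA states
Maximum subsets = 2^4
2^4 = 16

16


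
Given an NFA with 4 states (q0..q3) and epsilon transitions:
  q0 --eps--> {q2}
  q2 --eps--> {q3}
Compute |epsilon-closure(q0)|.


Starting from q0
Initialize closure = {q0}
Follow epsilon from q0 -> add q2
Follow epsilon from q2 -> add q3
Final closure: {q0, q2, q3}
Size = 3

3


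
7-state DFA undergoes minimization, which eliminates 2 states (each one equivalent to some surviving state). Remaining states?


Original DFA: 7 states
Redundant states removed: 2
Minimized states = original - removed
= 7 - 2
= 5

5


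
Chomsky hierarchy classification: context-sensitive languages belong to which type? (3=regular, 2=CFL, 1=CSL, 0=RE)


Chomsky hierarchy levels:
  Type 3: Regular (DFA/NFA/regex)
  Type 2: Context-free (PDA)
  Type 1: Context-sensitive
  Type 0: Recursively enumerable (TM)
'context-sensitive' corresponds to Type 1

1


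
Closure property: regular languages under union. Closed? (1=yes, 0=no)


Regular languages are closed under:
- Union (DFA product construction)
- Intersection (DFA product construction)
- Complement (swap accept/reject states)
- Concatenation (NFA construction)
- Kleene star (NFA construction)
union is in this list
Therefore: closed

1


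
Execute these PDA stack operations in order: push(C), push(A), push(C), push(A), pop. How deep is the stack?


Tracing stack operations:
  push(C) -> stack = [C], depth=1
  push(A) -> stack = [C,A], depth=2
  push(C) -> stack = [C,A,C], depth=3
  push(A) -> stack = [C,A,C,A], depth=4
  pop -> removed A, stack = [C,A,C], depth=3
Final depth = 3

3


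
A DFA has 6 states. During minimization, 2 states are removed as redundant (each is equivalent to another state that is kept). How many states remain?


Original DFA: 6 states
Redundant states removed: 2
Minimized states = original - removed
= 6 - 2
= 4

4


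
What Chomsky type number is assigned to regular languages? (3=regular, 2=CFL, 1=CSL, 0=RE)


Chomsky hierarchy levels:
  Type 3: Regular (DFA/NFA/regex)
  Type 2: Context-free (PDA)
  Type 1: Context-sensitive
  Type 0: Recursively enumerable (TM)
'regular' corresponds to Type 3

3


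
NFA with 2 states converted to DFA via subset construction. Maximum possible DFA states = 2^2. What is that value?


NFA has 2 states
Subset construction: each DFA state = subset of NFA states
Maximum subsets = 2^2
2^2 = 4

4


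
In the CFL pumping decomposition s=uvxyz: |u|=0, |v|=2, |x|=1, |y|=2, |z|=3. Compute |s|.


|s| = |u| + |v| + |x| + |y| + |z|
= 0 + 2 + 1 + 2 + 3
= 2 + 1 + 5
= 3 + 5
= 8

8


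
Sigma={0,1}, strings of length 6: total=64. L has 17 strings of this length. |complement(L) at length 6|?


Alphabet: {0,1}
String length: 6
Total strings of length 6 = 2^6 = 64
Strings in L = 17
Complement = total - |L|
= 64 - 17
= 47

47


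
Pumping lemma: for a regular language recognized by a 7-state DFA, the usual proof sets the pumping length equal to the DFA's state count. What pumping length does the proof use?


Pumping lemma for regular languages (standard proof):
Take p = |Q|, the number of DFA states.
Any string of length >= |Q| passes through |Q|+1 states while reading its first |Q| symbols,
so by pigeonhole some state repeats, giving the loop that can be pumped.
Here |Q| = 7
Therefore the proof uses p = 7

7


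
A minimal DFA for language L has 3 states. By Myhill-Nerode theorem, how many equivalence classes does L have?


Myhill-Nerode theorem:
Number of equivalence classes = number of states in minimal DFA
Minimal DFA states = 3
Therefore equivalence classes = 3

3


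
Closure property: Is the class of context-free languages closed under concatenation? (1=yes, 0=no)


CFL closure properties:
  Closed under: union, concatenation, Kleene star
  NOT closed under: intersection, complement
Operation 'concatenation' is in closed list -> Yes (closed)

1


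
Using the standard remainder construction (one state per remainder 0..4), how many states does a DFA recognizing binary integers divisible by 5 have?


Divisibility by 5 is tracked via the remainder mod 5: 0, 1, ..., 4
The construction assigns one state to each remainder
Number of remainders = 5

5


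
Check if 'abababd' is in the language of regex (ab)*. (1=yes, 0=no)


Pattern: (ab)*
String: 'abababd'
Pattern requires: zero or more repetitions of 'ab'
Length 7 is odd -> cannot be (ab)* -> no match
Result: 0

0


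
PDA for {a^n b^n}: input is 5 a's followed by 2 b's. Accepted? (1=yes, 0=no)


Language requires equal numbers of a's and b's
PDA pushes for each 'a', pops for each 'b'
Number of a's = 5
Number of b's = 2
5 != 2 -> Reject

0


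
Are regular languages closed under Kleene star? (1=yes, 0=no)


Regular languages are closed under:
- Union (DFA product construction)
- Intersection (DFA product construction)
- Complement (swap accept/reject states)
- Concatenation (NFA construction)
- Kleene star (NFA construction)
Kleene star is in this list
Therefore: closed

1


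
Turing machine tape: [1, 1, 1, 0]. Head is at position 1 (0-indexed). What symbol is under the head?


Tape: [1, 1, 1, 0]
Positions: 0 1 2 3
Values:    1 1 1 0
Head at position 1
tape[1] = 1

1


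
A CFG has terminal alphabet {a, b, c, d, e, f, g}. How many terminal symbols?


Terminal symbols: a, b, c, d, e, f, g
Counting each: a (#1), b (#2), c (#3), d (#4), e (#5), f (#6), g (#7)
Total = 7

7


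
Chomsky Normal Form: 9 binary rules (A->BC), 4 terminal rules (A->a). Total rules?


CNF allows two rule forms:
  A -> BC (binary): 9 rules
  A -> a (terminal): 4 rules
Total = 9 + 4 = 13

13


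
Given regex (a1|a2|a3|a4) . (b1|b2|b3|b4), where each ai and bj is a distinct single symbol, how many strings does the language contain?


First group: 4 alternatives
Second group: 4 alternatives
Concatenation: each choice from group 1 pairs with each from group 2
Total = 4 x 4 = 16

16


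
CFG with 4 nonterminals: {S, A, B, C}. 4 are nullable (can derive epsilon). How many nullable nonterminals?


Nonterminals: {S, A, B, C}
A nonterminal is nullable if it can derive epsilon
Counting nullable nonterminals: 4
Total nullable = 4

4


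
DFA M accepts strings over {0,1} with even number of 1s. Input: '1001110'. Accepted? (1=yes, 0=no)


DFA has 2 states: q_even (start, accept=yes) and q_odd
Processing string '1001110' character by character:
  Position 0: read '1', 1-count=1 -> q_odd
  Position 1: read '0', 1-count=1 -> q_odd (no change)
  Position 2: read '0', 1-count=1 -> q_odd (no change)
  Position 3: read '1', 1-count=2 -> q_even
  Position 4: read '1', 1-count=3 -> q_odd
  Position 5: read '1', 1-count=4 -> q_even
  Position 6: read '0', 1-count=4 -> q_even (no change)
Final state: q_even, total 1s = 4 (even); the DFA requires an even count -> accept

1


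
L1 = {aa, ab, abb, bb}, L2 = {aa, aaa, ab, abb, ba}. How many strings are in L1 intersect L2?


L1 = {aa, ab, abb, bb}
L2 = {aa, aaa, ab, abb, ba}
Checking each string in L1 against L2:
  'aa': in L2? Yes
  'ab': in L2? Yes
  'abb': in L2? Yes
  'bb': in L2? No
Intersection = {aa, ab, abb}
|L1 ∩ L2| = 3

3


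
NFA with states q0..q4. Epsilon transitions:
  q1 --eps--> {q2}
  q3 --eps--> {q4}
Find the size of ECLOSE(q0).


Starting from q0
Initialize closure = {q0}
q0 has no outgoing epsilon transitions -> nothing to add
Final closure: {q0}
Size = 1

1


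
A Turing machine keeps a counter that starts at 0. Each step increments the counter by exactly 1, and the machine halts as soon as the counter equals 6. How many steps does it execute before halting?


Counter starts at 0. Counting sequence:
  Step 1: counter = 1
  Step 2: counter = 2
  Step 3: counter = 3
  Step 4: counter = 4
  Step 5: counter = 5
  Step 6: counter = 6
Counter reached 6 -> halt
Total steps = 6

6


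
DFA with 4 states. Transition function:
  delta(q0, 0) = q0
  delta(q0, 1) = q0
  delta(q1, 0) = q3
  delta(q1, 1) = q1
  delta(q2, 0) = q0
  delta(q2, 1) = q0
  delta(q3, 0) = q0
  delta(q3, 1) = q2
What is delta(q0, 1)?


Looking up transition function:
delta(q0, 1) in the table
Row: q0, Column: 1
Result: q0

q0


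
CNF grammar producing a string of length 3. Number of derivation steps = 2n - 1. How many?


Chomsky Normal Form derivation:
String length n = 3
Each step either:
  - Splits a nonterminal into two (n-1 such steps)
  - Converts a nonterminal to terminal (n such steps)
Total = (n-1) + n = 2n - 1
= 2(3) - 1
= 6 - 1
= 5

5


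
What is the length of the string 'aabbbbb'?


String: 'aabbbbb'
Counting characters:
  'a' appears 2 time(s)
  'b' appears 5 time(s)
Total length = 2 + 5 = 7

7


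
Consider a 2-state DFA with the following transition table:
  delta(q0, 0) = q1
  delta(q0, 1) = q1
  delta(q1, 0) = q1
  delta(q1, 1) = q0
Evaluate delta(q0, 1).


Looking up transition function:
delta(q0, 1) in the table
Row: q0, Column: 1
Result: q1

q1


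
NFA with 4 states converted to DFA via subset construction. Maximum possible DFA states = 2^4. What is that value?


NFA has 4 states
Subset construction: each DFA state = subset of NFA states
Maximum subsets = 2^4
2^4 = 16

16


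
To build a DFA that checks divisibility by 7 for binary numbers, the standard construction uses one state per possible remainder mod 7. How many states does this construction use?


Divisibility by 7 is tracked via the remainder mod 7: 0, 1, ..., 6
The construction assigns one state to each remainder
Number of remainders = 7

7


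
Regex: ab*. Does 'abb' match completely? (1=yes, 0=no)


Pattern: ab*
String: 'abb'
Pattern requires: exactly one 'a' followed by zero or more 'b's
First char is 'a' -> OK
Rest 'bb': all b's? Yes
Result: 1

1


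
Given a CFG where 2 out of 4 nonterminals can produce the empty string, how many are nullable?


Nonterminals: {S, A, B, C}
A nonterminal is nullable if it can derive epsilon
Counting nullable nonterminals: 2
Total nullable = 2

2


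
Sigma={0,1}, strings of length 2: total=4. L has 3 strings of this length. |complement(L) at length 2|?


Alphabet: {0,1}
String length: 2
Total strings of length 2 = 2^2 = 4
Strings in L = 3
Complement = total - |L|
= 4 - 3
= 1

1


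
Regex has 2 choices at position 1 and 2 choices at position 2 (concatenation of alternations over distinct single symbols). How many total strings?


First group: 2 alternatives
Second group: 2 alternatives
Concatenation: each choice from group 1 pairs with each from group 2
Total = 2 x 2 = 4

4


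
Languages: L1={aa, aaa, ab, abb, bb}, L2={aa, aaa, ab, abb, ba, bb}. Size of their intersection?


L1 = {aa, aaa, ab, abb, bb}
L2 = {aa, aaa, ab, abb, ba, bb}
Checking each string in L1 against L2:
  'aa': in L2? Yes
  'aaa': in L2? Yes
  'ab': in L2? Yes
  'abb': in L2? Yes
  'bb': in L2? Yes
Intersection = {aa, aaa, ab, abb, bb}
|L1 ∩ L2| = 5

5


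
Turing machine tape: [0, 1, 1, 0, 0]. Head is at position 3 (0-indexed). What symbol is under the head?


Tape: [0, 1, 1, 0, 0]
Positions: 0 1 2 3 4
Values:    0 1 1 0 0
Head at position 3
tape[3] = 0

0


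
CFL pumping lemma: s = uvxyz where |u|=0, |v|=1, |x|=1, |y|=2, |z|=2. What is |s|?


|s| = |u| + |v| + |x| + |y| + |z|
= 0 + 1 + 1 + 2 + 2
= 1 + 1 + 4
= 2 + 4
= 6

6


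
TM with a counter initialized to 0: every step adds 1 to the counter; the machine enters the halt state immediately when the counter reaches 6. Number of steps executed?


Counter starts at 0. Counting sequence:
  Step 1: counter = 1
  Step 2: counter = 2
  Step 3: counter = 3
  Step 4: counter = 4
  Step 5: counter = 5
  Step 6: counter = 6
Counter reached 6 -> halt
Total steps = 6

6


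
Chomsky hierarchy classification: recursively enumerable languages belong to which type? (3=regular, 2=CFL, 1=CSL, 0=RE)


Chomsky hierarchy levels:
  Type 3: Regular (DFA/NFA/regex)
  Type 2: Context-free (PDA)
  Type 1: Context-sensitive
  Type 0: Recursively enumerable (TM)
'recursively enumerable' corresponds to Type 0

0


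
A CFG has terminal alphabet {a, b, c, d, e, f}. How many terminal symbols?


Terminal symbols: a, b, c, d, e, f
Counting each: a (#1), b (#2), c (#3), d (#4), e (#5), f (#6)
Total = 6

6


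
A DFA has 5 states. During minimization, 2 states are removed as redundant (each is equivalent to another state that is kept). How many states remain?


Original DFA: 5 states
Redundant states removed: 2
Minimized states = original - removed
= 5 - 2
= 3

3


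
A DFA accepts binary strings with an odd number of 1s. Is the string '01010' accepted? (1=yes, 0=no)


DFA has 2 states: q_even (start, accept=no) and q_odd
Processing string '01010' character by character:
  Position 0: read '0', 1-count=0 -> q_even (no change)
  Position 1: read '1', 1-count=1 -> q_odd
  Position 2: read '0', 1-count=1 -> q_odd (no change)
  Position 3: read '1', 1-count=2 -> q_even
  Position 4: read '0', 1-count=2 -> q_even (no change)
Final state: q_even, total 1s = 2 (even); the DFA requires an odd count -> reject

0


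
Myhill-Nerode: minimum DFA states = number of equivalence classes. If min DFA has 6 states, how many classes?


Myhill-Nerode theorem:
Number of equivalence classes = number of states in minimal DFA
Minimal DFA states = 6
Therefore equivalence classes = 6

6


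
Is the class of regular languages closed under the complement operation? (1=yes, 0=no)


Regular languages are closed under:
- Union (DFA product construction)
- Intersection (DFA product construction)
- Complement (swap accept/reject states)
- Concatenation (NFA construction)
- Kleene star (NFA construction)
complement is in this list
Therefore: closed

1


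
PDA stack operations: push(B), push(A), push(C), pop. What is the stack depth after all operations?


Tracing stack operations:
  push(B) -> stack = [B], depth=1
  push(A) -> stack = [B,A], depth=2
  push(C) -> stack = [B,A,C], depth=3
  pop -> removed C, stack = [B,A], depth=2
Final depth = 2

2


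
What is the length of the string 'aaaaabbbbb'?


String: 'aaaaabbbbb'
Counting characters:
  'a' appears 5 time(s)
  'b' appears 5 time(s)
Total length = 5 + 5 = 10

10


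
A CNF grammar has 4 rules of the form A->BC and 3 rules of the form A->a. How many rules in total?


CNF allows two rule forms:
  A -> BC (binary): 4 rules
  A -> a (terminal): 3 rules
Total = 4 + 3 = 7

7


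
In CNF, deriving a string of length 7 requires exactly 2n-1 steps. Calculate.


Chomsky Normal Form derivation:
String length n = 7
Each step either:
  - Splits a nonterminal into two (n-1 such steps)
  - Converts a nonterminal to terminal (n such steps)
Total = (n-1) + n = 2n - 1
= 2(7) - 1
= 14 - 1
= 13

13


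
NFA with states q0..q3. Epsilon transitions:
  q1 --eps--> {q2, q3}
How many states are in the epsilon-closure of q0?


Starting from q0
Initialize closure = {q0}
q0 has no outgoing epsilon transitions -> nothing to add
Final closure: {q0}
Size = 1

1


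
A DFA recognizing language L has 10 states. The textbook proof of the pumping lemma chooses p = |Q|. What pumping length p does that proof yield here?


Pumping lemma for regular languages (standard proof):
Take p = |Q|, the number of DFA states.
Any string of length >= |Q| passes through |Q|+1 states while reading its first |Q| symbols,
so by pigeonhole some state repeats, giving the loop that can be pumped.
Here |Q| = 10
Therefore the proof uses p = 10

10


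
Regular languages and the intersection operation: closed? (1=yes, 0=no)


Regular languages are closed under all standard operations:
- Union: Yes (product construction)
- Intersection: Yes (product construction)
- Complement: Yes (swap accept/reject)
- Concatenation: Yes (NFA construction)
Operation: intersection -> Closed

1


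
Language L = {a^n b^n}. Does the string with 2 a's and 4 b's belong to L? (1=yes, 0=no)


Language requires equal numbers of a's and b's
PDA pushes for each 'a', pops for each 'b'
Number of a's = 2
Number of b's = 4
2 != 4 -> Reject

0


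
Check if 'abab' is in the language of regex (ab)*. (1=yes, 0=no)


Pattern: (ab)*
String: 'abab'
Pattern requires: zero or more repetitions of 'ab'
Pairs: ['ab', 'ab']
All pairs are 'ab'? Yes
Result: 1

1


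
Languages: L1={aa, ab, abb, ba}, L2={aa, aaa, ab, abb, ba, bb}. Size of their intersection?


L1 = {aa, ab, abb, ba}
L2 = {aa, aaa, ab, abb, ba, bb}
Checking each string in L1 against L2:
  'aa': in L2? Yes
  'ab': in L2? Yes
  'abb': in L2? Yes
  'ba': in L2? Yes
Intersection = {aa, ab, abb, ba}
|L1 ∩ L2| = 4

4


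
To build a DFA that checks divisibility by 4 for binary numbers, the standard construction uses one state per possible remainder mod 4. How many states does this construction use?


Divisibility by 4 is tracked via the remainder mod 4: 0, 1, ..., 3
The construction assigns one state to each remainder
Number of remainders = 4

4


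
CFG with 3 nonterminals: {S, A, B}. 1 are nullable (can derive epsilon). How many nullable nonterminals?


Nonterminals: {S, A, B}
A nonterminal is nullable if it can derive epsilon
Counting nullable nonterminals: 1
Total nullable = 1

1


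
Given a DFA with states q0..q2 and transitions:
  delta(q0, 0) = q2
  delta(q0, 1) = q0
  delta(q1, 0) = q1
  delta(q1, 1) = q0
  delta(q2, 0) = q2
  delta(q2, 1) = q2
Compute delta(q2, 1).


Looking up transition function:
delta(q2, 1) in the table
Row: q2, Column: 1
Result: q2

q2


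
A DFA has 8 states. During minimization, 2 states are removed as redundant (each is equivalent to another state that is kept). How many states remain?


Original DFA: 8 states
Redundant states removed: 2
Minimized states = original - removed
= 8 - 2
= 6

6


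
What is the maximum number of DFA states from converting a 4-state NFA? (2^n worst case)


NFA has 4 states
Subset construction: each DFA state = subset of NFA states
Maximum subsets = 2^4
2^4 = 16

16


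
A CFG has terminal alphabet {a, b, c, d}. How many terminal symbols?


Terminal symbols: a, b, c, d
Counting each: a (#1), b (#2), c (#3), d (#4)
Total = 4

4


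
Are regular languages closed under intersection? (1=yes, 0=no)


Regular languages are closed under all standard operations:
- Union: Yes (product construction)
- Intersection: Yes (product construction)
- Complement: Yes (swap accept/reject)
- Concatenation: Yes (NFA construction)
Operation: intersection -> Closed

1


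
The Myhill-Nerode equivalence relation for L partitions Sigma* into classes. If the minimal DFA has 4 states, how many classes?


Myhill-Nerode theorem:
Number of equivalence classes = number of states in minimal DFA
Minimal DFA states = 4
Therefore equivalence classes = 4

4


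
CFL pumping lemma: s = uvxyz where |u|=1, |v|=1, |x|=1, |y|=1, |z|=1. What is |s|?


|s| = |u| + |v| + |x| + |y| + |z|
= 1 + 1 + 1 + 1 + 1
= 2 + 1 + 2
= 3 + 2
= 5

5


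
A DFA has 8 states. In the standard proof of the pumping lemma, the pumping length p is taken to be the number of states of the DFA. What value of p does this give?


Pumping lemma for regular languages (standard proof):
Take p = |Q|, the number of DFA states.
Any string of length >= |Q| passes through |Q|+1 states while reading its first |Q| symbols,
so by pigeonhole some state repeats, giving the loop that can be pumped.
Here |Q| = 8
Therefore the proof uses p = 8

8


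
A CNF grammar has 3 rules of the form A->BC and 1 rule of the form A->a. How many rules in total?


CNF allows two rule forms:
  A -> BC (binary): 3 rules
  A -> a (terminal): 1 rule
Total = 3 + 1 = 4

4


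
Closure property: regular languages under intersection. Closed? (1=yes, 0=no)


Regular languages are closed under:
- Union (DFA product construction)
- Intersection (DFA product construction)
- Complement (swap accept/reject states)
- Concatenation (NFA construction)
- Kleene star (NFA construction)
intersection is in this list
Therefore: closed

1


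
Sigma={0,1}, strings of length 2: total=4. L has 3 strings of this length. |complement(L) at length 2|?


Alphabet: {0,1}
String length: 2
Total strings of length 2 = 2^2 = 4
Strings in L = 3
Complement = total - |L|
= 4 - 3
= 1

1


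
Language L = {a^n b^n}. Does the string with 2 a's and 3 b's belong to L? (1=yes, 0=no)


Language requires equal numbers of a's and b's
PDA pushes for each 'a', pops for each 'b'
Number of a's = 2
Number of b's = 3
2 != 3 -> Reject

0


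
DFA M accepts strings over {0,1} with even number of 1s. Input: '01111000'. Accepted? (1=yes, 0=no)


DFA has 2 states: q_even (start, accept=yes) and q_odd
Processing string '01111000' character by character:
  Position 0: read '0', 1-count=0 -> q_even (no change)
  Position 1: read '1', 1-count=1 -> q_odd
  Position 2: read '1', 1-count=2 -> q_even
  Position 3: read '1', 1-count=3 -> q_odd
  Position 4: read '1', 1-count=4 -> q_even
  Position 5: read '0', 1-count=4 -> q_even (no change)
  Position 6: read '0', 1-count=4 -> q_even (no change)
  Position 7: read '0', 1-count=4 -> q_even (no change)
Final state: q_even, total 1s = 4 (even); the DFA requires an even count -> accept

1


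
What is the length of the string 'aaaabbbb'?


String: 'aaaabbbb'
Counting characters:
  'a' appears 4 time(s)
  'b' appears 4 time(s)
Total length = 4 + 4 = 8

8


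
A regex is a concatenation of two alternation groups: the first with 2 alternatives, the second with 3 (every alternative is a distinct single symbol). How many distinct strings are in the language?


First group: 2 alternatives
Second group: 3 alternatives
Concatenation: each choice from group 1 pairs with each from group 2
Total = 2 x 3 = 6

6


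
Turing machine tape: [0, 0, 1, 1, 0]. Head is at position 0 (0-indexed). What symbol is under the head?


Tape: [0, 0, 1, 1, 0]
Positions: 0 1 2 3 4
Values:    0 0 1 1 0
Head at position 0
tape[0] = 0

0


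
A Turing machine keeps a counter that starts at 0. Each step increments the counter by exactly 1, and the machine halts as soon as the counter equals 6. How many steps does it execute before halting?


Counter starts at 0. Counting sequence:
  Step 1: counter = 1
  Step 2: counter = 2
  Step 3: counter = 3
  Step 4: counter = 4
  Step 5: counter = 5
  Step 6: counter = 6
Counter reached 6 -> halt
Total steps = 6

6


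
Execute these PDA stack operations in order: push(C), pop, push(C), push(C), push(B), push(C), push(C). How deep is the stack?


Tracing stack operations:
  push(C) -> stack = [C], depth=1
  pop -> removed C, stack = [], depth=0
  push(C) -> stack = [C], depth=1
  push(C) -> stack = [C,C], depth=2
  push(B) -> stack = [C,C,B], depth=3
  push(C) -> stack = [C,C,B,C], depth=4
  push(C) -> stack = [C,C,B,C,C], depth=5
Final depth = 5

5


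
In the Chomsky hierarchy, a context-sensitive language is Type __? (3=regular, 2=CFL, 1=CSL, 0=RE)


Chomsky hierarchy levels:
  Type 3: Regular (DFA/NFA/regex)
  Type 2: Context-free (PDA)
  Type 1: Context-sensitive
  Type 0: Recursively enumerable (TM)
'context-sensitive' corresponds to Type 1

1


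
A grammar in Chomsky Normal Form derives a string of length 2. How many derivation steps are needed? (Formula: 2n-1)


Chomsky Normal Form derivation:
String length n = 2
Each step either:
  - Splits a nonterminal into two (n-1 such steps)
  - Converts a nonterminal to terminal (n such steps)
Total = (n-1) + n = 2n - 1
= 2(2) - 1
= 4 - 1
= 3

3
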